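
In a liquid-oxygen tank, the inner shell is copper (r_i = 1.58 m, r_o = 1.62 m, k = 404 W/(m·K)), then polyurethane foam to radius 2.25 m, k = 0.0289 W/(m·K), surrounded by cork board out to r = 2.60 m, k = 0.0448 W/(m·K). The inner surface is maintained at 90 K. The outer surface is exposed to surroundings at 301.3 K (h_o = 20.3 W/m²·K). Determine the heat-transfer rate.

Series thermal resistances, inner to outer:
  R_copper = (1/1.58 − 1/1.62)/(4πk) = 0.01563/(4π·404) = 3.078×10^-6 K/W
  R_polyurethane foam = (1/1.62 − 1/2.25)/(4πk) = 0.1728/(4π·0.0289) = 0.4759 K/W
  R_cork board = (1/2.25 − 1/2.60)/(4πk) = 0.05983/(4π·0.0448) = 0.1063 K/W
  R_conv,out = 1/(4πr²h) = 1/(4π·2.60²·20.3) = 5.799×10^-4 K/W
ΣR = 3.078×10^-6 + 0.4759 + 0.1063 + 5.799×10^-4 = 0.5828 K/W
Q = ΔT/ΣR = (90 K − 301.3 K)/0.5828 = -363 W
(Negative Q ⇒ heat flows inward; heat gain = 363 W.)

Q = 363 W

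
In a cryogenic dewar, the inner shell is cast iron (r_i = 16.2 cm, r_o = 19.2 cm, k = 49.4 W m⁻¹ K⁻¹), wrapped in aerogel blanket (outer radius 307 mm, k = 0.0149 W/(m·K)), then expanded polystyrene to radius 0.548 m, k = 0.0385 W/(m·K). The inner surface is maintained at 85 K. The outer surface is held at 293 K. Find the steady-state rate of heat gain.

Q = 15.5 W

Resistance network (inner→outer):
  R_cast iron = (1/0.162 − 1/0.192)/(4πk) = 0.9645/(4π·49.4) = 0.001554 K/W
  R_aerogel blanket = (1/0.192 − 1/0.307)/(4πk) = 1.951/(4π·0.0149) = 10.42 K/W
  R_expanded polystyrene = (1/0.307 − 1/0.548)/(4πk) = 1.433/(4π·0.0385) = 2.961 K/W
ΣR = 0.001554 + 10.42 + 2.961 = 13.38 K/W
Q = ΔT/ΣR = (85 K − 293 K)/13.38 = -15.5 W
(Negative Q ⇒ heat flows inward; heat gain = 15.5 W.)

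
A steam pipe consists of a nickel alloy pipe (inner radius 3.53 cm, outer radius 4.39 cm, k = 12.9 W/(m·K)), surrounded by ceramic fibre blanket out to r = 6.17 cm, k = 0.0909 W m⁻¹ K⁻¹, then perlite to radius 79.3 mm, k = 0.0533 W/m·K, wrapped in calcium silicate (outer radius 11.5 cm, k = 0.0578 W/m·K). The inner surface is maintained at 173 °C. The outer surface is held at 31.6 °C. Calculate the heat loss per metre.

Resistance network (inner→outer):
  R'_nickel alloy = ln(0.0439/0.0353)/(2πk) = 0.2180/(2π·12.9) = 0.002690 m·K/W
  R'_ceramic fibre blanket = ln(0.0617/0.0439)/(2πk) = 0.3404/(2π·0.0909) = 0.5959 m·K/W
  R'_perlite = ln(0.0793/0.0617)/(2πk) = 0.2510/(2π·0.0533) = 0.7494 m·K/W
  R'_calcium silicate = ln(0.115/0.0793)/(2πk) = 0.3717/(2π·0.0578) = 1.023 m·K/W
ΣR = 0.002690 + 0.5959 + 0.7494 + 1.023 = 2.371 m·K/W
Q' = ΔT/ΣR = (173 °C − 31.6 °C)/2.371 = 59.6 W/m

Q' = 59.6 W/m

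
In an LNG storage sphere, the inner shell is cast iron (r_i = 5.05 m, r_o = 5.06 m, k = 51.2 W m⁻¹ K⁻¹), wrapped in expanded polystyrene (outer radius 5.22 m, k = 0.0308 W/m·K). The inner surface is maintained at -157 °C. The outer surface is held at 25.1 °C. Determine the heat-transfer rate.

Q = 11.6 kW

Resistance network (inner→outer):
  R_cast iron = (1/5.05 − 1/5.06)/(4πk) = 3.913×10^-4/(4π·51.2) = 6.082×10^-7 K/W
  R_expanded polystyrene = (1/5.06 − 1/5.22)/(4πk) = 0.006058/(4π·0.0308) = 0.01565 K/W
ΣR = 6.082×10^-7 + 0.01565 = 0.01565 K/W
Q = ΔT/ΣR = (-157 °C − 25.1 °C)/0.01565 = -11600 W
(Negative Q ⇒ heat flows inward; heat gain = 11600 W.)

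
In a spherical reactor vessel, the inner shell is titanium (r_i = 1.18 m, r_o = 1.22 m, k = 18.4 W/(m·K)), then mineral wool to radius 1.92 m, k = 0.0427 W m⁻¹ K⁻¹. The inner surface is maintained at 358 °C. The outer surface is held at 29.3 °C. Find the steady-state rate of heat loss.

Series thermal resistances, inner to outer:
  R_titanium = (1/1.18 − 1/1.22)/(4πk) = 0.02779/(4π·18.4) = 1.202×10^-4 K/W
  R_mineral wool = (1/1.22 − 1/1.92)/(4πk) = 0.2988/(4π·0.0427) = 0.5569 K/W
ΣR = 1.202×10^-4 + 0.5569 = 0.5570 K/W
Q = ΔT/ΣR = (358 °C − 29.3 °C)/0.5570 = 590 W

Q = 590 W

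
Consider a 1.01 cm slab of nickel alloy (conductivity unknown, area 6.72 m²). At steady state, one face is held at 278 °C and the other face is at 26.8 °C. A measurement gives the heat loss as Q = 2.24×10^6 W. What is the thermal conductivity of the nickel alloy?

ΣR = ΔT/Q = |278 − 26.8|/2.24×10^6 = 1.121×10^-4 K/W
L/(kA) = 1.121×10^-4 ⇒ k = 0.0101/(1.121×10^-4·6.72) = 13.4 W/m·K

k = 13.4 W/m·K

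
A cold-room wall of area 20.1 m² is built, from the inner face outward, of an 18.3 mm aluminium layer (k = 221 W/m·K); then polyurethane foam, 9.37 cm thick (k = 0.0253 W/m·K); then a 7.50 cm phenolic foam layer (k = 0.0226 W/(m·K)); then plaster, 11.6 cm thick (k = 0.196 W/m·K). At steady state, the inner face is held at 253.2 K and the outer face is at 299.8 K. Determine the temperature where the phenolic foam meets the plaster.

T = 296.2 K

Resistance network (inner→outer):
  R_aluminium = L/(kA) = 0.0183/(221·20.1) = 4.120×10^-6 K/W
  R_polyurethane foam = L/(kA) = 0.0937/(0.0253·20.1) = 0.1843 K/W
  R_phenolic foam = L/(kA) = 0.0750/(0.0226·20.1) = 0.1651 K/W
  R_plaster = L/(kA) = 0.116/(0.196·20.1) = 0.02944 K/W
ΣR = 4.120×10^-6 + 0.1843 + 0.1651 + 0.02944 = 0.3788 K/W
Q = ΔT/ΣR = (253.2 K − 299.8 K)/0.3788 = -123.0 W
From the inner boundary to the phenolic foam/plaster interface, ΣR_partial = 0.3494 K/W.
T_interface = T_in − Q·ΣR_partial = 253.2 K − (-123.0)(0.3494) = 296.2 K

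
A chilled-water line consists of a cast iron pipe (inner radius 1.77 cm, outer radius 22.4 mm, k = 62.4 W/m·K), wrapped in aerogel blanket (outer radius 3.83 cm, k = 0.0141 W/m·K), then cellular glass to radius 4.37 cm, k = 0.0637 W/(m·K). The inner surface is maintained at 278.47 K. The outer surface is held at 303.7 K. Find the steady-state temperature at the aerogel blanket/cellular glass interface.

T = 302.4 K

Series thermal resistances, inner to outer:
  R'_cast iron = ln(0.0224/0.0177)/(2πk) = 0.2355/(2π·62.4) = 6.006×10^-4 m·K/W
  R'_aerogel blanket = ln(0.0383/0.0224)/(2πk) = 0.5364/(2π·0.0141) = 6.055 m·K/W
  R'_cellular glass = ln(0.0437/0.0383)/(2πk) = 0.1319/(2π·0.0637) = 0.3295 m·K/W
ΣR = 6.006×10^-4 + 6.055 + 0.3295 = 6.385 m·K/W
Q' = ΔT/ΣR = (278.47 K − 303.7 K)/6.385 = -3.951 W/m
From the inner boundary to the aerogel blanket/cellular glass interface, ΣR_partial = 6.056 m·K/W.
T_interface = T_in − Q'·ΣR_partial = 278.47 K − (-3.951)(6.056) = 302.4 K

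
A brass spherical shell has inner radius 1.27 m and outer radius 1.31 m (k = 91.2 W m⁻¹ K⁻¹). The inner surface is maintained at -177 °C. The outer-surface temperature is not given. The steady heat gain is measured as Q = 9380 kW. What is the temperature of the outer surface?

Sum the resistances:
  R_brass = (1/1.27 − 1/1.31)/(4πk) = 0.02404/(4π·91.2) = 2.098×10^-5 K/W
ΣR = 2.098×10^-5 K/W
ΔT = Q·ΣR = 9.38×10^6 × 2.098×10^-5 = 196.8 K
Heat flows inward, so T_out = T_in + ΔT = -177 + 196.8 = 19.8 °C

T_out = 19.8 °C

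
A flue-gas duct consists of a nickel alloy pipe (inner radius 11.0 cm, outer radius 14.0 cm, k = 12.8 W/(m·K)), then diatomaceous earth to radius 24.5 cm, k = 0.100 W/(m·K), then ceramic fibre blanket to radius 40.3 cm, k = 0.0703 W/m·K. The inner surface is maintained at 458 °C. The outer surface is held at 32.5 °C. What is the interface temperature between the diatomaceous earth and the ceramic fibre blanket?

Resistance network (inner→outer):
  R'_nickel alloy = ln(0.140/0.110)/(2πk) = 0.2412/(2π·12.8) = 0.002999 m·K/W
  R'_diatomaceous earth = ln(0.245/0.140)/(2πk) = 0.5596/(2π·0.100) = 0.8907 m·K/W
  R'_ceramic fibre blanket = ln(0.403/0.245)/(2πk) = 0.4977/(2π·0.0703) = 1.127 m·K/W
ΣR = 0.002999 + 0.8907 + 1.127 = 2.021 m·K/W
Q' = ΔT/ΣR = (458 °C − 32.5 °C)/2.021 = 210.5 W/m
From the inner boundary to the diatomaceous earth/ceramic fibre blanket interface, ΣR_partial = 0.8937 m·K/W.
T_interface = T_in − Q'·ΣR_partial = 458 °C − (210.5)(0.8937) = 270 °C

T = 270 °C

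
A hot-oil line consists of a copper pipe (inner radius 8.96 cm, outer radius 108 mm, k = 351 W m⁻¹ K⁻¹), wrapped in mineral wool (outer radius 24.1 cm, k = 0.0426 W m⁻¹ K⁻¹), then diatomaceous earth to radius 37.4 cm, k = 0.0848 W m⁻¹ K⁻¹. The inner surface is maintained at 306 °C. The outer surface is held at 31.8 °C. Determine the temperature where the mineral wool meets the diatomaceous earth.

T = 90.9 °C

Treat each layer as a resistance in series:
  R'_copper = ln(0.108/0.0896)/(2πk) = 0.1868/(2π·351) = 8.469×10^-5 m·K/W
  R'_mineral wool = ln(0.241/0.108)/(2πk) = 0.8027/(2π·0.0426) = 2.999 m·K/W
  R'_diatomaceous earth = ln(0.374/0.241)/(2πk) = 0.4395/(2π·0.0848) = 0.8248 m·K/W
ΣR = 8.469×10^-5 + 2.999 + 0.8248 = 3.824 m·K/W
Q' = ΔT/ΣR = (306 °C − 31.8 °C)/3.824 = 71.71 W/m
From the inner boundary to the mineral wool/diatomaceous earth interface, ΣR_partial = 2.999 m·K/W.
T_interface = T_in − Q'·ΣR_partial = 306 °C − (71.71)(2.999) = 90.9 °C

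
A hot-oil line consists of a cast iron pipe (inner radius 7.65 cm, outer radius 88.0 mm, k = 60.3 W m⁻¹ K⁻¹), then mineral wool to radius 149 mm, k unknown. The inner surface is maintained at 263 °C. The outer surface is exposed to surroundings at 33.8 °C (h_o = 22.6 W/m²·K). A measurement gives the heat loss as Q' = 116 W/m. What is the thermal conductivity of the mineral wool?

ΣR = ΔT/Q' = |263 − 33.8|/116 = 1.976 m·K/W
Known resistances:
  R'_cast iron = ln(0.0880/0.0765)/(2πk) = 0.1400/(2π·60.3) = 3.696×10^-4 m·K/W
  R'_conv,out = 1/(2πr h) = 1/(2π·0.149·22.6) = 0.04726 m·K/W
R_mineral wool = ΣR − ΣR_known = 1.976 − 0.04763 = 1.928 m·K/W
ln(r₂/r₁)/(2πk) = 1.928 ⇒ k = 0.5266/(2π·1.928) = 0.0435 W/m·K

k = 0.0435 W/m·K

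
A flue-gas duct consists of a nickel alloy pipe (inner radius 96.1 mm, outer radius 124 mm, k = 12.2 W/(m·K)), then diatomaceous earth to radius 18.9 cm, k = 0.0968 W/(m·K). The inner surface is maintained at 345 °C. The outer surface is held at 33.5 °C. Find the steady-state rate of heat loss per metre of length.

Treat each layer as a resistance in series:
  R'_nickel alloy = ln(0.124/0.0961)/(2πk) = 0.2549/(2π·12.2) = 0.003325 m·K/W
  R'_diatomaceous earth = ln(0.189/0.124)/(2πk) = 0.4215/(2π·0.0968) = 0.6930 m·K/W
ΣR = 0.003325 + 0.6930 = 0.6963 m·K/W
Q' = ΔT/ΣR = (345 °C − 33.5 °C)/0.6963 = 447 W/m

Q' = 447 W/m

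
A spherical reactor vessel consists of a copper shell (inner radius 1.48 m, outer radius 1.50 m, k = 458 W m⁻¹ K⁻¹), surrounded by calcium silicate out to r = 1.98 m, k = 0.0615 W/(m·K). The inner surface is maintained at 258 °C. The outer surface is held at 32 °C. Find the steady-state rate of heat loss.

Series thermal resistances, inner to outer:
  R_copper = (1/1.48 − 1/1.50)/(4πk) = 0.009009/(4π·458) = 1.565×10^-6 K/W
  R_calcium silicate = (1/1.50 − 1/1.98)/(4πk) = 0.1616/(4π·0.0615) = 0.2091 K/W
ΣR = 1.565×10^-6 + 0.2091 = 0.2091 K/W
Q = ΔT/ΣR = (258 °C − 32 °C)/0.2091 = 1080 W

Q = 1080 W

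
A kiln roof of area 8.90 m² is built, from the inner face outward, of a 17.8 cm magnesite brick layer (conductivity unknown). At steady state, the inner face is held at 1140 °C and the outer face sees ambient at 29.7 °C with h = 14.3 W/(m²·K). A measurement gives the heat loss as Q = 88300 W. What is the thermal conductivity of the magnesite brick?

ΣR = ΔT/Q = |1140 − 29.7|/88300 = 0.01257 K/W
Known resistances:
  R_conv,out = 1/(hA) = 1/(14.3·8.90) = 0.007857 K/W
R_magnesite brick = ΣR − ΣR_known = 0.01257 − 0.007857 = 0.004713 K/W
L/(kA) = 0.004713 ⇒ k = 0.178/(0.004713·8.90) = 4.24 W/m·K

k = 4.24 W/m·K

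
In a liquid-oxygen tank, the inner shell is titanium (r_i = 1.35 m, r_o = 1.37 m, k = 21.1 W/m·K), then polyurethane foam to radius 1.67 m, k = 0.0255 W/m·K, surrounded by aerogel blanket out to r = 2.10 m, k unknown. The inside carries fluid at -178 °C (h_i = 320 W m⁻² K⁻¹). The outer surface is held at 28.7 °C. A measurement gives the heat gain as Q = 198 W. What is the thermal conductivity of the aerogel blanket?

k = 0.0154 W/m·K

ΣR = ΔT/Q = |-178 − 28.7|/198 = 1.044 K/W
Known resistances:
  R_conv,in = 1/(4πr²h) = 1/(4π·1.35²·320) = 1.364×10^-4 K/W
  R_titanium = (1/1.35 − 1/1.37)/(4πk) = 0.01081/(4π·21.1) = 4.078×10^-5 K/W
  R_polyurethane foam = (1/1.37 − 1/1.67)/(4πk) = 0.1311/(4π·0.0255) = 0.4092 K/W
R_aerogel blanket = ΣR − ΣR_known = 1.044 − 0.4094 = 0.6346 K/W
(1/r₁−1/r₂)/(4πk) = 0.6346 ⇒ k = 0.1226/(4π·0.6346) = 0.0154 W/m·K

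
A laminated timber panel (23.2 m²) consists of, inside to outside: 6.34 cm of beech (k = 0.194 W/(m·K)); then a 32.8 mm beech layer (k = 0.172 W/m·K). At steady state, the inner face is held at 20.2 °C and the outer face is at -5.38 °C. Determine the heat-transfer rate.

Q = 1150 W

Series thermal resistances, inner to outer:
  R_beech = L/(kA) = 0.0634/(0.194·23.2) = 0.01409 K/W
  R_beech = L/(kA) = 0.0328/(0.172·23.2) = 0.008220 K/W
ΣR = 0.01409 + 0.008220 = 0.02231 K/W
Q = ΔT/ΣR = (20.2 °C − -5.38 °C)/0.02231 = 1150 W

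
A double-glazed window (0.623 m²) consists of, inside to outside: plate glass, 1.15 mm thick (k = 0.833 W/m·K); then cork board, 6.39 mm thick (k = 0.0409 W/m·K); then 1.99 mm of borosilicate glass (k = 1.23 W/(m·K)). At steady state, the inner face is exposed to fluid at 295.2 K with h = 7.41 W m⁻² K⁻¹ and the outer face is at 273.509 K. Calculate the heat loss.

Q = 45.9 W

Treat each layer as a resistance in series:
  R_conv,in = 1/(hA) = 1/(7.41·0.623) = 0.2166 K/W
  R_plate glass = L/(kA) = 0.00115/(0.833·0.623) = 0.002216 K/W
  R_cork board = L/(kA) = 0.00639/(0.0409·0.623) = 0.2508 K/W
  R_borosilicate glass = L/(kA) = 0.00199/(1.23·0.623) = 0.002597 K/W
ΣR = 0.2166 + 0.002216 + 0.2508 + 0.002597 = 0.4722 K/W
Q = ΔT/ΣR = (295.2 K − 273.509 K)/0.4722 = 45.9 W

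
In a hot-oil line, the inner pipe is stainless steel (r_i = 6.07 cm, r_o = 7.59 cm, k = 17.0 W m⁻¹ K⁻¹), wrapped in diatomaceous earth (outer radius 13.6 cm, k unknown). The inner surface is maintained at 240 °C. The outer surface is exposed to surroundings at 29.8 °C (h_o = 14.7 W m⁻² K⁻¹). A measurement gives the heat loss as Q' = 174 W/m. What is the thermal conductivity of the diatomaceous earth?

ΣR = ΔT/Q' = |240 − 29.8|/174 = 1.208 m·K/W
Known resistances:
  R'_stainless steel = ln(0.0759/0.0607)/(2πk) = 0.2235/(2π·17.0) = 0.002092 m·K/W
  R'_conv,out = 1/(2πr h) = 1/(2π·0.136·14.7) = 0.07961 m·K/W
R_diatomaceous earth = ΣR − ΣR_known = 1.208 − 0.08170 = 1.126 m·K/W
ln(r₂/r₁)/(2πk) = 1.126 ⇒ k = 0.5832/(2π·1.126) = 0.0824 W/m·K

k = 0.0824 W/m·K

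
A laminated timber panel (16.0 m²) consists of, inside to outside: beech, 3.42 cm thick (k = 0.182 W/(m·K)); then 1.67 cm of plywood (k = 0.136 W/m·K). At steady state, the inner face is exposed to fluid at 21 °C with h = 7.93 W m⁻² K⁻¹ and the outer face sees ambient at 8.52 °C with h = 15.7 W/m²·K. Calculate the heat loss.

Treat each layer as a resistance in series:
  R_conv,in = 1/(hA) = 1/(7.93·16.0) = 0.007881 K/W
  R_beech = L/(kA) = 0.0342/(0.182·16.0) = 0.01174 K/W
  R_plywood = L/(kA) = 0.0167/(0.136·16.0) = 0.007675 K/W
  R_conv,out = 1/(hA) = 1/(15.7·16.0) = 0.003981 K/W
ΣR = 0.007881 + 0.01174 + 0.007675 + 0.003981 = 0.03128 K/W
Q = ΔT/ΣR = (21 °C − 8.52 °C)/0.03128 = 399 W

Q = 399 W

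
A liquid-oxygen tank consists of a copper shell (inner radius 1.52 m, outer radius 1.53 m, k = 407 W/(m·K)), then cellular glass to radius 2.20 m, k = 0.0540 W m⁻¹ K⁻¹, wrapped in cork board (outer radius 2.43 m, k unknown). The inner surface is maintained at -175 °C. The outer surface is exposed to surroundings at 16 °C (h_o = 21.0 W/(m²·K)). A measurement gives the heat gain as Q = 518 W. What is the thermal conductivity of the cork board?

k = 0.0458 W/m·K

ΣR = ΔT/Q = |-175 − 16|/518 = 0.3687 K/W
Known resistances:
  R_copper = (1/1.52 − 1/1.53)/(4πk) = 0.004300/(4π·407) = 8.407×10^-7 K/W
  R_cellular glass = (1/1.53 − 1/2.20)/(4πk) = 0.1990/(4π·0.0540) = 0.2933 K/W
  R_conv,out = 1/(4πr²h) = 1/(4π·2.43²·21.0) = 6.417×10^-4 K/W
R_cork board = ΣR − ΣR_known = 0.3687 − 0.2939 = 0.07480 K/W
(1/r₁−1/r₂)/(4πk) = 0.07480 ⇒ k = 0.04302/(4π·0.07480) = 0.0458 W/m·K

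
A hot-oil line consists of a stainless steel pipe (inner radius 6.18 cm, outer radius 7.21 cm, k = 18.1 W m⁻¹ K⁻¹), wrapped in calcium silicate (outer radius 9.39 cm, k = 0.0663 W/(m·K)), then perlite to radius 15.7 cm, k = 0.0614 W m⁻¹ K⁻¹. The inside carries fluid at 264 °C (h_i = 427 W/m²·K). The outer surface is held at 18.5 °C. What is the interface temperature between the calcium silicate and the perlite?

T = 184 °C

Series thermal resistances, inner to outer:
  R'_conv,in = 1/(2πr h) = 1/(2π·0.0618·427) = 0.006031 m·K/W
  R'_stainless steel = ln(0.0721/0.0618)/(2πk) = 0.1542/(2π·18.1) = 0.001355 m·K/W
  R'_calcium silicate = ln(0.0939/0.0721)/(2πk) = 0.2642/(2π·0.0663) = 0.6342 m·K/W
  R'_perlite = ln(0.157/0.0939)/(2πk) = 0.5140/(2π·0.0614) = 1.332 m·K/W
ΣR = 0.006031 + 0.001355 + 0.6342 + 1.332 = 1.974 m·K/W
Q' = ΔT/ΣR = (264 °C − 18.5 °C)/1.974 = 124.4 W/m
From the inner boundary to the calcium silicate/perlite interface, ΣR_partial = 0.6416 m·K/W.
T_interface = T_in − Q'·ΣR_partial = 264 °C − (124.4)(0.6416) = 184 °C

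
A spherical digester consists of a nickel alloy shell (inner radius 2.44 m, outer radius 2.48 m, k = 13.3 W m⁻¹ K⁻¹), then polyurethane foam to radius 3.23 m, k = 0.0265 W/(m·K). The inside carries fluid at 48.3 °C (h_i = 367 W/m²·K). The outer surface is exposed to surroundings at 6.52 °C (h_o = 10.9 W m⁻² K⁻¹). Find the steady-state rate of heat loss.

Resistance network (inner→outer):
  R_conv,in = 1/(4πr²h) = 1/(4π·2.44²·367) = 3.642×10^-5 K/W
  R_nickel alloy = (1/2.44 − 1/2.48)/(4πk) = 0.006610/(4π·13.3) = 3.955×10^-5 K/W
  R_polyurethane foam = (1/2.48 − 1/3.23)/(4πk) = 0.09363/(4π·0.0265) = 0.2812 K/W
  R_conv,out = 1/(4πr²h) = 1/(4π·3.23²·10.9) = 6.998×10^-4 K/W
ΣR = 3.642×10^-5 + 3.955×10^-5 + 0.2812 + 6.998×10^-4 = 0.2820 K/W
Q = ΔT/ΣR = (48.3 °C − 6.52 °C)/0.2820 = 148 W

Q = 148 W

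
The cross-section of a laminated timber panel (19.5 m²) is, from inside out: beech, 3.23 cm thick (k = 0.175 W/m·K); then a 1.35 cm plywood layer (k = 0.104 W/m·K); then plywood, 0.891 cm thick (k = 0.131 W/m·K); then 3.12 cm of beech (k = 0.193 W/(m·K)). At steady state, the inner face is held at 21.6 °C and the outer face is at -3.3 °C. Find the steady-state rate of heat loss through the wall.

Series thermal resistances, inner to outer:
  R_beech = L/(kA) = 0.0323/(0.175·19.5) = 0.009465 K/W
  R_plywood = L/(kA) = 0.0135/(0.104·19.5) = 0.006657 K/W
  R_plywood = L/(kA) = 0.00891/(0.131·19.5) = 0.003488 K/W
  R_beech = L/(kA) = 0.0312/(0.193·19.5) = 0.008290 K/W
ΣR = 0.009465 + 0.006657 + 0.003488 + 0.008290 = 0.02790 K/W
Q = ΔT/ΣR = (21.6 °C − -3.3 °C)/0.02790 = 892 W

Q = 892 W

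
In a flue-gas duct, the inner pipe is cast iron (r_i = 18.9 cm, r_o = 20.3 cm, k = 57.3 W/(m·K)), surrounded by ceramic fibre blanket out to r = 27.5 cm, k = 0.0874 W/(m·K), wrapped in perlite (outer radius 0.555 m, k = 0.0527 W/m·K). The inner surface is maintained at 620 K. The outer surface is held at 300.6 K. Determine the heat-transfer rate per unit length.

Series thermal resistances, inner to outer:
  R'_cast iron = ln(0.203/0.189)/(2πk) = 0.07146/(2π·57.3) = 1.985×10^-4 m·K/W
  R'_ceramic fibre blanket = ln(0.275/0.203)/(2πk) = 0.3036/(2π·0.0874) = 0.5528 m·K/W
  R'_perlite = ln(0.555/0.275)/(2πk) = 0.7022/(2π·0.0527) = 2.121 m·K/W
ΣR = 1.985×10^-4 + 0.5528 + 2.121 = 2.674 m·K/W
Q' = ΔT/ΣR = (620 K − 300.6 K)/2.674 = 119 W/m

Q' = 119 W/m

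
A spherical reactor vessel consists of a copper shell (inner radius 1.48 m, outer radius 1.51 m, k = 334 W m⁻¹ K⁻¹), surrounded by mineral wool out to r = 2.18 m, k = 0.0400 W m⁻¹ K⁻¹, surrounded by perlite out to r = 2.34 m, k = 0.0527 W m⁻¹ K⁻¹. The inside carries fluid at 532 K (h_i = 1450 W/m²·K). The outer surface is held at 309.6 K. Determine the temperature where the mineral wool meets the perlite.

Treat each layer as a resistance in series:
  R_conv,in = 1/(4πr²h) = 1/(4π·1.48²·1450) = 2.506×10^-5 K/W
  R_copper = (1/1.48 − 1/1.51)/(4πk) = 0.01342/(4π·334) = 3.198×10^-6 K/W
  R_mineral wool = (1/1.51 − 1/2.18)/(4πk) = 0.2035/(4π·0.0400) = 0.4049 K/W
  R_perlite = (1/2.18 − 1/2.34)/(4πk) = 0.03137/(4π·0.0527) = 0.04736 K/W
ΣR = 2.506×10^-5 + 3.198×10^-6 + 0.4049 + 0.04736 = 0.4523 K/W
Q = ΔT/ΣR = (532 K − 309.6 K)/0.4523 = 491.7 W
From the inner boundary to the mineral wool/perlite interface, ΣR_partial = 0.4049 K/W.
T_interface = T_in − Q·ΣR_partial = 532 K − (491.7)(0.4049) = 332.9 K

T = 332.9 K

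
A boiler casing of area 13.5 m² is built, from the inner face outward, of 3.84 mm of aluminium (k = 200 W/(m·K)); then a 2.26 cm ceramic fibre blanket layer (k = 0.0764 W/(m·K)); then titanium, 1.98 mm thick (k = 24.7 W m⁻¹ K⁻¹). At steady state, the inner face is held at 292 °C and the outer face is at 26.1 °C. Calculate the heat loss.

Resistance network (inner→outer):
  R_aluminium = L/(kA) = 0.00384/(200·13.5) = 1.422×10^-6 K/W
  R_ceramic fibre blanket = L/(kA) = 0.0226/(0.0764·13.5) = 0.02191 K/W
  R_titanium = L/(kA) = 0.00198/(24.7·13.5) = 5.938×10^-6 K/W
ΣR = 1.422×10^-6 + 0.02191 + 5.938×10^-6 = 0.02192 K/W
Q = ΔT/ΣR = (292 °C − 26.1 °C)/0.02192 = 12100 W

Q = 12100 W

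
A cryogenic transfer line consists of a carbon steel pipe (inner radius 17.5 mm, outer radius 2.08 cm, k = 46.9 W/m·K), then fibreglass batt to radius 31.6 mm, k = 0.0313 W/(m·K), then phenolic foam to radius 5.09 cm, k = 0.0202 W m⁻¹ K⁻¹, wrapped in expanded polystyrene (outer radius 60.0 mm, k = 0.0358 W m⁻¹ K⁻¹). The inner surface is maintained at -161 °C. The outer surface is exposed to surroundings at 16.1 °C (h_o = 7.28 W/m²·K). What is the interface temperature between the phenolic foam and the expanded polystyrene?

T = -11.7 °C

Series thermal resistances, inner to outer:
  R'_carbon steel = ln(0.0208/0.0175)/(2πk) = 0.1728/(2π·46.9) = 5.862×10^-4 m·K/W
  R'_fibreglass batt = ln(0.0316/0.0208)/(2πk) = 0.4182/(2π·0.0313) = 2.126 m·K/W
  R'_phenolic foam = ln(0.0509/0.0316)/(2πk) = 0.4767/(2π·0.0202) = 3.756 m·K/W
  R'_expanded polystyrene = ln(0.0600/0.0509)/(2πk) = 0.1645/(2π·0.0358) = 0.7312 m·K/W
  R'_conv,out = 1/(2πr h) = 1/(2π·0.0600·7.28) = 0.3644 m·K/W
ΣR = 5.862×10^-4 + 2.126 + 3.756 + 0.7312 + 0.3644 = 6.978 m·K/W
Q' = ΔT/ΣR = (-161 °C − 16.1 °C)/6.978 = -25.38 W/m
From the inner boundary to the phenolic foam/expanded polystyrene interface, ΣR_partial = 5.883 m·K/W.
T_interface = T_in − Q'·ΣR_partial = -161 °C − (-25.38)(5.883) = -11.7 °C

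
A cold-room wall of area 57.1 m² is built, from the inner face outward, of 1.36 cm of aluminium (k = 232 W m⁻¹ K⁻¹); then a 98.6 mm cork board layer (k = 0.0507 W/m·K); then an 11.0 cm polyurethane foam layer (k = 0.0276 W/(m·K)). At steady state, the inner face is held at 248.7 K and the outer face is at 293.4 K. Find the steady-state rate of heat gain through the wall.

Series thermal resistances, inner to outer:
  R_aluminium = L/(kA) = 0.0136/(232·57.1) = 1.027×10^-6 K/W
  R_cork board = L/(kA) = 0.0986/(0.0507·57.1) = 0.03406 K/W
  R_polyurethane foam = L/(kA) = 0.110/(0.0276·57.1) = 0.06980 K/W
ΣR = 1.027×10^-6 + 0.03406 + 0.06980 = 0.1039 K/W
Q = ΔT/ΣR = (248.7 K − 293.4 K)/0.1039 = -430 W
(Negative Q ⇒ heat flows inward; heat gain = 430 W.)

Q = 430 W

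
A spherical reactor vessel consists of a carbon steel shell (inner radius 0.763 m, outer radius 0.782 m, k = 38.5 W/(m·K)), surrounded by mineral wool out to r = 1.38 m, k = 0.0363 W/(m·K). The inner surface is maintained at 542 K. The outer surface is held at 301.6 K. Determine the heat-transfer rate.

Series thermal resistances, inner to outer:
  R_carbon steel = (1/0.763 − 1/0.782)/(4πk) = 0.03184/(4π·38.5) = 6.582×10^-5 K/W
  R_mineral wool = (1/0.782 − 1/1.38)/(4πk) = 0.5541/(4π·0.0363) = 1.215 K/W
ΣR = 6.582×10^-5 + 1.215 = 1.215 K/W
Q = ΔT/ΣR = (542 K − 301.6 K)/1.215 = 198 W

Q = 198 W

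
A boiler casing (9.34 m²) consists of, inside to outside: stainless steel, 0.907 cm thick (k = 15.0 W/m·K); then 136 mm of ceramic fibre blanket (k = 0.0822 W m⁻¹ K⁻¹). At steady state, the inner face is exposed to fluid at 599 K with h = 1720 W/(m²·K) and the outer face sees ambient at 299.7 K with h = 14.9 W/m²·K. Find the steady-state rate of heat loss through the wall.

Resistance network (inner→outer):
  R_conv,in = 1/(hA) = 1/(1720·9.34) = 6.225×10^-5 K/W
  R_stainless steel = L/(kA) = 0.00907/(15.0·9.34) = 6.474×10^-5 K/W
  R_ceramic fibre blanket = L/(kA) = 0.136/(0.0822·9.34) = 0.1771 K/W
  R_conv,out = 1/(hA) = 1/(14.9·9.34) = 0.007186 K/W
ΣR = 6.225×10^-5 + 6.474×10^-5 + 0.1771 + 0.007186 = 0.1844 K/W
Q = ΔT/ΣR = (599 K − 299.7 K)/0.1844 = 1620 W

Q = 1620 W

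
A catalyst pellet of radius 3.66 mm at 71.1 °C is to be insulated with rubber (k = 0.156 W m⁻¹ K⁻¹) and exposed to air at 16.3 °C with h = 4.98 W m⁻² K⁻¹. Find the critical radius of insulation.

For a sphere, r_cr = 2k_ins/h = 2·0.156/4.98 = 0.0627 m = 6.27 cm

r_cr = 6.27 cm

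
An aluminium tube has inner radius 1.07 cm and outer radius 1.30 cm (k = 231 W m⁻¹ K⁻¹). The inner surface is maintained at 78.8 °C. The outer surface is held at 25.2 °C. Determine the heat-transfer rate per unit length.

Q' = 2πk·ΔT/ln(r₂/r₁) = 2π × 231 × 53.6 / ln(0.0130/0.0107) = 4.00×10^5 W/m

Q' = 4.00×10^5 W/m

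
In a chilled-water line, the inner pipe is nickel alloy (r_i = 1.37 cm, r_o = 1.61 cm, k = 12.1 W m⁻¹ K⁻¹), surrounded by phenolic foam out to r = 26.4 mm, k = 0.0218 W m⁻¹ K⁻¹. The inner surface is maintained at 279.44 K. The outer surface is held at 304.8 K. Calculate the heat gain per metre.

Q' = 7.02 W/m

Treat each layer as a resistance in series:
  R'_nickel alloy = ln(0.0161/0.0137)/(2πk) = 0.1614/(2π·12.1) = 0.002123 m·K/W
  R'_phenolic foam = ln(0.0264/0.0161)/(2πk) = 0.4945/(2π·0.0218) = 3.611 m·K/W
ΣR = 0.002123 + 3.611 = 3.613 m·K/W
Q' = ΔT/ΣR = (279.44 K − 304.8 K)/3.613 = -7.02 W/m
(Negative Q' ⇒ heat flows inward; heat gain = 7.02 W/m.)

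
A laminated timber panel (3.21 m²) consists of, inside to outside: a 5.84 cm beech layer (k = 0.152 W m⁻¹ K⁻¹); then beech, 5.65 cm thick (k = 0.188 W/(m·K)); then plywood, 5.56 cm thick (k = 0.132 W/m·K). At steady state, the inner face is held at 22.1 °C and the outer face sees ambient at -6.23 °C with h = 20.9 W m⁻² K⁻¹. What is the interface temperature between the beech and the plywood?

Treat each layer as a resistance in series:
  R_beech = L/(kA) = 0.0584/(0.152·3.21) = 0.1197 K/W
  R_beech = L/(kA) = 0.0565/(0.188·3.21) = 0.09362 K/W
  R_plywood = L/(kA) = 0.0556/(0.132·3.21) = 0.1312 K/W
  R_conv,out = 1/(hA) = 1/(20.9·3.21) = 0.01491 K/W
ΣR = 0.1197 + 0.09362 + 0.1312 + 0.01491 = 0.3594 K/W
Q = ΔT/ΣR = (22.1 °C − -6.23 °C)/0.3594 = 78.83 W
From the inner boundary to the beech/plywood interface, ΣR_partial = 0.2133 K/W.
T_interface = T_in − Q·ΣR_partial = 22.1 °C − (78.83)(0.2133) = 5.29 °C

T = 5.29 °C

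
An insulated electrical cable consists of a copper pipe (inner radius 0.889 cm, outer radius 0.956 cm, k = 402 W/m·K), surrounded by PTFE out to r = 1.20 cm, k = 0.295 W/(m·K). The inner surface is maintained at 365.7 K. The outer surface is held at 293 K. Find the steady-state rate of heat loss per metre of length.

Resistance network (inner→outer):
  R'_copper = ln(0.00956/0.00889)/(2πk) = 0.07266/(2π·402) = 2.877×10^-5 m·K/W
  R'_PTFE = ln(0.0120/0.00956)/(2πk) = 0.2273/(2π·0.295) = 0.1226 m·K/W
ΣR = 2.877×10^-5 + 0.1226 = 0.1226 m·K/W
Q' = ΔT/ΣR = (365.7 K − 293 K)/0.1226 = 593 W/m

Q' = 593 W/m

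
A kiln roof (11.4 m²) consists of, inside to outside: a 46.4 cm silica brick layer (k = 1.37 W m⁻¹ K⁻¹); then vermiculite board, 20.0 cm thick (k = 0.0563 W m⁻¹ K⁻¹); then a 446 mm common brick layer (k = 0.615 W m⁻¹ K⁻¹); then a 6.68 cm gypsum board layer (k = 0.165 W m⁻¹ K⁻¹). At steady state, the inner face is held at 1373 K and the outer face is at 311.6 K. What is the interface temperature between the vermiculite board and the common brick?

Series thermal resistances, inner to outer:
  R_silica brick = L/(kA) = 0.464/(1.37·11.4) = 0.02971 K/W
  R_vermiculite board = L/(kA) = 0.200/(0.0563·11.4) = 0.3116 K/W
  R_common brick = L/(kA) = 0.446/(0.615·11.4) = 0.06361 K/W
  R_gypsum board = L/(kA) = 0.0668/(0.165·11.4) = 0.03551 K/W
ΣR = 0.02971 + 0.3116 + 0.06361 + 0.03551 = 0.4404 K/W
Q = ΔT/ΣR = (1373 K − 311.6 K)/0.4404 = 2410 W
From the inner boundary to the vermiculite board/common brick interface, ΣR_partial = 0.3413 K/W.
T_interface = T_in − Q·ΣR_partial = 1373 K − (2410)(0.3413) = 550 K

T = 550 K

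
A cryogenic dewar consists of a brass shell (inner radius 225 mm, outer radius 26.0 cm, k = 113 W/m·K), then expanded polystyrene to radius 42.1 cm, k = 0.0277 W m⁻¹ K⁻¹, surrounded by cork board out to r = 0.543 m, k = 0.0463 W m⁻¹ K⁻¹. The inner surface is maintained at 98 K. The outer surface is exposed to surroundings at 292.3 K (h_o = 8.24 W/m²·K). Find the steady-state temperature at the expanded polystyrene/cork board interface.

T = 256.6 K

Treat each layer as a resistance in series:
  R_brass = (1/0.225 − 1/0.260)/(4πk) = 0.5983/(4π·113) = 4.213×10^-4 K/W
  R_expanded polystyrene = (1/0.260 − 1/0.421)/(4πk) = 1.471/(4π·0.0277) = 4.226 K/W
  R_cork board = (1/0.421 − 1/0.543)/(4πk) = 0.5337/(4π·0.0463) = 0.9172 K/W
  R_conv,out = 1/(4πr²h) = 1/(4π·0.543²·8.24) = 0.03275 K/W
ΣR = 4.213×10^-4 + 4.226 + 0.9172 + 0.03275 = 5.176 K/W
Q = ΔT/ΣR = (98 K − 292.3 K)/5.176 = -37.54 W
From the inner boundary to the expanded polystyrene/cork board interface, ΣR_partial = 4.226 K/W.
T_interface = T_in − Q·ΣR_partial = 98 K − (-37.54)(4.226) = 256.6 K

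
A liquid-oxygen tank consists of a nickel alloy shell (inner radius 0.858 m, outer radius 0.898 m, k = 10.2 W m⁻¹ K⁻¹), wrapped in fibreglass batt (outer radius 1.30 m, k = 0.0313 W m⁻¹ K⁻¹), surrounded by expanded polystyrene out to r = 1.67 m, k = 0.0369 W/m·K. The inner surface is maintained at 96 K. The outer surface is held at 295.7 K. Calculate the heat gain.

Q = 161 W

Treat each layer as a resistance in series:
  R_nickel alloy = (1/0.858 − 1/0.898)/(4πk) = 0.05192/(4π·10.2) = 4.050×10^-4 K/W
  R_fibreglass batt = (1/0.898 − 1/1.30)/(4πk) = 0.3444/(4π·0.0313) = 0.8755 K/W
  R_expanded polystyrene = (1/1.30 − 1/1.67)/(4πk) = 0.1704/(4π·0.0369) = 0.3675 K/W
ΣR = 4.050×10^-4 + 0.8755 + 0.3675 = 1.243 K/W
Q = ΔT/ΣR = (96 K − 295.7 K)/1.243 = -161 W
(Negative Q ⇒ heat flows inward; heat gain = 161 W.)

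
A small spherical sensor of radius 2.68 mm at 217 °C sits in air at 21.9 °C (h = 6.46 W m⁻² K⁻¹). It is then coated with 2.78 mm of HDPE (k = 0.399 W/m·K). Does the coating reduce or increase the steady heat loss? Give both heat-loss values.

Critical radius for a sphere: r_cr = 2k/h = 0.124 m = 12.4 cm.
Outer radius after coating: r₂ = 0.00268 + 0.00278 = 0.00546 m.
Since r₁ < r_cr and r₂ ≤ r_cr, the coating moves toward the maximum at r_cr — heat loss rises.
Bare: R = 1/(4πr₁²h) = 1715 K/W; Q = 195.1/1715 = 0.114 W.
Coated: R = R_cond + R_conv = 451.1 K/W; Q = 195.1/451.1 = 0.432 W.

increases: 0.114 → 0.432 W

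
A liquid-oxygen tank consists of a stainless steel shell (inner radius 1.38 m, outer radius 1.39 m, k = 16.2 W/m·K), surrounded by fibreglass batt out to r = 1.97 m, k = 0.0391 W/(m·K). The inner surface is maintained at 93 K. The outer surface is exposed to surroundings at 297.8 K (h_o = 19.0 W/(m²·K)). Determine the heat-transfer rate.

Treat each layer as a resistance in series:
  R_stainless steel = (1/1.38 − 1/1.39)/(4πk) = 0.005213/(4π·16.2) = 2.561×10^-5 K/W
  R_fibreglass batt = (1/1.39 − 1/1.97)/(4πk) = 0.2118/(4π·0.0391) = 0.4311 K/W
  R_conv,out = 1/(4πr²h) = 1/(4π·1.97²·19.0) = 0.001079 K/W
ΣR = 2.561×10^-5 + 0.4311 + 0.001079 = 0.4322 K/W
Q = ΔT/ΣR = (93 K − 297.8 K)/0.4322 = -474 W
(Negative Q ⇒ heat flows inward; heat gain = 474 W.)

Q = 474 W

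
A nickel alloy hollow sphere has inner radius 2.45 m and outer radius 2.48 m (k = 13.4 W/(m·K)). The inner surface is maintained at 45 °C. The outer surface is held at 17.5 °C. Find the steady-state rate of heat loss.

Q = 4πk·ΔT/(1/r₁ − 1/r₂) = 4π × 13.4 × 27.5 / (1/2.45 − 1/2.48) = 9.38×10^5 W

Q = 938 kW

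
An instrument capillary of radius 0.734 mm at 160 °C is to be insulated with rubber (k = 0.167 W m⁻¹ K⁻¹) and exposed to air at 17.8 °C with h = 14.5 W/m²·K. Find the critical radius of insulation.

For a cylinder, r_cr = k_ins/h = 0.167/14.5 = 0.0115 m = 1.15 cm

r_cr = 1.15 cm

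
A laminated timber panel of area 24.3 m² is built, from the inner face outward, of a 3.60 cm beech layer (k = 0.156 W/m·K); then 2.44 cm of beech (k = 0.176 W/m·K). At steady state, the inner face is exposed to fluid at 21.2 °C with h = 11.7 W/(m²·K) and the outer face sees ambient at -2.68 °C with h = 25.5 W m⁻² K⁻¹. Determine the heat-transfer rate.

Q = 1170 W

Series thermal resistances, inner to outer:
  R_conv,in = 1/(hA) = 1/(11.7·24.3) = 0.003517 K/W
  R_beech = L/(kA) = 0.0360/(0.156·24.3) = 0.009497 K/W
  R_beech = L/(kA) = 0.0244/(0.176·24.3) = 0.005705 K/W
  R_conv,out = 1/(hA) = 1/(25.5·24.3) = 0.001614 K/W
ΣR = 0.003517 + 0.009497 + 0.005705 + 0.001614 = 0.02033 K/W
Q = ΔT/ΣR = (21.2 °C − -2.68 °C)/0.02033 = 1170 W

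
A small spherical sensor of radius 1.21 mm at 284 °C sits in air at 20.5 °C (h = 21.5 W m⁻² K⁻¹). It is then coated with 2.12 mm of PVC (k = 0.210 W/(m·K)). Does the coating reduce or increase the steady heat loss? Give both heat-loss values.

Critical radius for a sphere: r_cr = 2k/h = 0.0195 m = 1.95 cm.
Outer radius after coating: r₂ = 0.00121 + 0.00212 = 0.00333 m.
Since r₁ < r_cr and r₂ ≤ r_cr, the coating moves toward the maximum at r_cr — heat loss rises.
Bare: R = 1/(4πr₁²h) = 2528 K/W; Q = 263.5/2528 = 0.104 W.
Coated: R = R_cond + R_conv = 533.2 K/W; Q = 263.5/533.2 = 0.494 W.

increases: 0.104 → 0.494 W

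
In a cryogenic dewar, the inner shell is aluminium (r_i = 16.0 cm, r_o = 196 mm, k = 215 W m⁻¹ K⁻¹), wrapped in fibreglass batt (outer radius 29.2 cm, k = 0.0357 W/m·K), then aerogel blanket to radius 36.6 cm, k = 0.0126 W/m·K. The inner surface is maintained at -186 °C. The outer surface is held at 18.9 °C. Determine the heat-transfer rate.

Resistance network (inner→outer):
  R_aluminium = (1/0.160 − 1/0.196)/(4πk) = 1.148/(4π·215) = 4.249×10^-4 K/W
  R_fibreglass batt = (1/0.196 − 1/0.292)/(4πk) = 1.677/(4π·0.0357) = 3.739 K/W
  R_aerogel blanket = (1/0.292 − 1/0.366)/(4πk) = 0.6924/(4π·0.0126) = 4.373 K/W
ΣR = 4.249×10^-4 + 3.739 + 4.373 = 8.112 K/W
Q = ΔT/ΣR = (-186 °C − 18.9 °C)/8.112 = -25.3 W
(Negative Q ⇒ heat flows inward; heat gain = 25.3 W.)

Q = 25.3 W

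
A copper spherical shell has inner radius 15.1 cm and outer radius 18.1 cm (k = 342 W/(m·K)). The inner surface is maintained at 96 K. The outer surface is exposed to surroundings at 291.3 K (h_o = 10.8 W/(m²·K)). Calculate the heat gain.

Resistance network (inner→outer):
  R_copper = (1/0.151 − 1/0.181)/(4πk) = 1.098/(4π·342) = 2.554×10^-4 K/W
  R_conv,out = 1/(4πr²h) = 1/(4π·0.181²·10.8) = 0.2249 K/W
ΣR = 2.554×10^-4 + 0.2249 = 0.2252 K/W
Q = ΔT/ΣR = (96 K − 291.3 K)/0.2252 = -867 W
(Negative Q ⇒ heat flows inward; heat gain = 867 W.)

Q = 867 W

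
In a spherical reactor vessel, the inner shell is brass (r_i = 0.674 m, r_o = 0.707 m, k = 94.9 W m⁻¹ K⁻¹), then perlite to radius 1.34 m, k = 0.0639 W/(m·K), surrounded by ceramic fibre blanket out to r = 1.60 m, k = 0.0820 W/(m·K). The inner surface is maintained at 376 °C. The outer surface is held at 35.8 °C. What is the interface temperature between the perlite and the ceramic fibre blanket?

Treat each layer as a resistance in series:
  R_brass = (1/0.674 − 1/0.707)/(4πk) = 0.06925/(4π·94.9) = 5.807×10^-5 K/W
  R_perlite = (1/0.707 − 1/1.34)/(4πk) = 0.6682/(4π·0.0639) = 0.8321 K/W
  R_ceramic fibre blanket = (1/1.34 − 1/1.60)/(4πk) = 0.1213/(4π·0.0820) = 0.1177 K/W
ΣR = 5.807×10^-5 + 0.8321 + 0.1177 = 0.9499 K/W
Q = ΔT/ΣR = (376 °C − 35.8 °C)/0.9499 = 358.1 W
From the inner boundary to the perlite/ceramic fibre blanket interface, ΣR_partial = 0.8322 K/W.
T_interface = T_in − Q·ΣR_partial = 376 °C − (358.1)(0.8322) = 78.0 °C

T = 78.0 °C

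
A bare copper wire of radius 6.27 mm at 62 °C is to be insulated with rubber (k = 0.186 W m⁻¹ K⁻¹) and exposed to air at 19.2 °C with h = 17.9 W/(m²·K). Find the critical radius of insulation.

For a cylinder, r_cr = k_ins/h = 0.186/17.9 = 0.0104 m = 1.04 cm

r_cr = 1.04 cm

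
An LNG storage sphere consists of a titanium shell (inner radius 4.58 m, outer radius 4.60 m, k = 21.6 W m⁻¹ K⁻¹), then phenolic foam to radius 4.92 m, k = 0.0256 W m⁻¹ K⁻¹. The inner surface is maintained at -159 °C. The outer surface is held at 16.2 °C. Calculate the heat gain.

Q = 3990 W

Series thermal resistances, inner to outer:
  R_titanium = (1/4.58 − 1/4.60)/(4πk) = 9.493×10^-4/(4π·21.6) = 3.497×10^-6 K/W
  R_phenolic foam = (1/4.60 − 1/4.92)/(4πk) = 0.01414/(4π·0.0256) = 0.04395 K/W
ΣR = 3.497×10^-6 + 0.04395 = 0.04395 K/W
Q = ΔT/ΣR = (-159 °C − 16.2 °C)/0.04395 = -3990 W
(Negative Q ⇒ heat flows inward; heat gain = 3990 W.)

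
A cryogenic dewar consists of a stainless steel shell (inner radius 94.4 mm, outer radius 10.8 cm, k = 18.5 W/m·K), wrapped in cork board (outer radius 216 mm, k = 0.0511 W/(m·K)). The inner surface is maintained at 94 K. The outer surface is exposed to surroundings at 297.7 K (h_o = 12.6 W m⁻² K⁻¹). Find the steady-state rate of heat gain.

Q = 27.7 W

Series thermal resistances, inner to outer:
  R_stainless steel = (1/0.0944 − 1/0.108)/(4πk) = 1.334/(4π·18.5) = 0.005738 K/W
  R_cork board = (1/0.108 − 1/0.216)/(4πk) = 4.630/(4π·0.0511) = 7.210 K/W
  R_conv,out = 1/(4πr²h) = 1/(4π·0.216²·12.6) = 0.1354 K/W
ΣR = 0.005738 + 7.210 + 0.1354 = 7.351 K/W
Q = ΔT/ΣR = (94 K − 297.7 K)/7.351 = -27.7 W
(Negative Q ⇒ heat flows inward; heat gain = 27.7 W.)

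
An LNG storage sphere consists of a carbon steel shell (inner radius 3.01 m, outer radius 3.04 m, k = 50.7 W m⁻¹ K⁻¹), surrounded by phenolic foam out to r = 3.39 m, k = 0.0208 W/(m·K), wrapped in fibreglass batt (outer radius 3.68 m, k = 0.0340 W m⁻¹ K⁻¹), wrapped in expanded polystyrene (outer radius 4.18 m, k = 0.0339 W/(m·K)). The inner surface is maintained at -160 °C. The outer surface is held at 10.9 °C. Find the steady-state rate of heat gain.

Series thermal resistances, inner to outer:
  R_carbon steel = (1/3.01 − 1/3.04)/(4πk) = 0.003279/(4π·50.7) = 5.146×10^-6 K/W
  R_phenolic foam = (1/3.04 − 1/3.39)/(4πk) = 0.03396/(4π·0.0208) = 0.1299 K/W
  R_fibreglass batt = (1/3.39 − 1/3.68)/(4πk) = 0.02325/(4π·0.0340) = 0.05441 K/W
  R_expanded polystyrene = (1/3.68 − 1/4.18)/(4πk) = 0.03250/(4π·0.0339) = 0.07630 K/W
ΣR = 5.146×10^-6 + 0.1299 + 0.05441 + 0.07630 = 0.2606 K/W
Q = ΔT/ΣR = (-160 °C − 10.9 °C)/0.2606 = -656 W
(Negative Q ⇒ heat flows inward; heat gain = 656 W.)

Q = 656 W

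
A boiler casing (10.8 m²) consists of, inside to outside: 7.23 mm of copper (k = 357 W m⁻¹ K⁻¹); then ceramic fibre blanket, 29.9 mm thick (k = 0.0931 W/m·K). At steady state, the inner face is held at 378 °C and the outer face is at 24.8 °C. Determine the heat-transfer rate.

Q = 11.9 kW

Treat each layer as a resistance in series:
  R_copper = L/(kA) = 0.00723/(357·10.8) = 1.875×10^-6 K/W
  R_ceramic fibre blanket = L/(kA) = 0.0299/(0.0931·10.8) = 0.02974 K/W
ΣR = 1.875×10^-6 + 0.02974 = 0.02974 K/W
Q = ΔT/ΣR = (378 °C − 24.8 °C)/0.02974 = 11900 W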